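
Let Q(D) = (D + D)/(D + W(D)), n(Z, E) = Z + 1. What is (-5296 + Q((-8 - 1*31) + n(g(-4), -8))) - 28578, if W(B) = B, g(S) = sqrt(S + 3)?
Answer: -33873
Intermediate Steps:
g(S) = sqrt(3 + S)
n(Z, E) = 1 + Z
Q(D) = 1 (Q(D) = (D + D)/(D + D) = (2*D)/((2*D)) = (2*D)*(1/(2*D)) = 1)
(-5296 + Q((-8 - 1*31) + n(g(-4), -8))) - 28578 = (-5296 + 1) - 28578 = -5295 - 28578 = -33873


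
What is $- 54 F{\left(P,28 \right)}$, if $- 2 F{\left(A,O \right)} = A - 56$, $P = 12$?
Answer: $-1188$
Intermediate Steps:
$F{\left(A,O \right)} = 28 - \frac{A}{2}$ ($F{\left(A,O \right)} = - \frac{A - 56}{2} = - \frac{-56 + A}{2} = 28 - \frac{A}{2}$)
$- 54 F{\left(P,28 \right)} = - 54 \left(28 - 6\right) = \left(-54\right) 22 = -1188$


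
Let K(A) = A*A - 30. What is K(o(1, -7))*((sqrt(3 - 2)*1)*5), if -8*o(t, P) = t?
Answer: -9595/64 ≈ -149.92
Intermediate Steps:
o(t, P) = -t/8
K(A) = -30 + A**2 (K(A) = A**2 - 30 = -30 + A**2)
K(o(1, -7))*((sqrt(3 - 2)*1)*5) = (-30 + (-1/8*1)**2)*((sqrt(3 - 2)*1)*5) = (-30 + (-1/8)**2)*((sqrt(1)*1)*5) = (-30 + 1/64)*((1*1)*5) = -1919*5/64 = -1919/64*5 = -9595/64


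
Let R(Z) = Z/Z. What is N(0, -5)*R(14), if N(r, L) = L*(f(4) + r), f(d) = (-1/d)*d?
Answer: 5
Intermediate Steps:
f(d) = -1
N(r, L) = L*(-1 + r)
R(Z) = 1
N(0, -5)*R(14) = -5*(-1 + 0)*1 = -5*(-1)*1 = 5*1 = 5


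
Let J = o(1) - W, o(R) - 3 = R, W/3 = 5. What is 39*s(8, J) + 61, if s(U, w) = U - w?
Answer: 802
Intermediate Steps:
W = 15 (W = 3*5 = 15)
o(R) = 3 + R
J = -11 (J = (3 + 1) - 1*15 = 4 - 15 = -11)
39*s(8, J) + 61 = 39*(8 - 1*(-11)) + 61 = 39*(8 + 11) + 61 = 39*19 + 61 = 741 + 61 = 802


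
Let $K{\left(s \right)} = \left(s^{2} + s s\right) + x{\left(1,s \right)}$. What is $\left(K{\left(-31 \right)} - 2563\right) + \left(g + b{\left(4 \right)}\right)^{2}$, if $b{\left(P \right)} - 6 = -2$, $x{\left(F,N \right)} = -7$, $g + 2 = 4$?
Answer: $-612$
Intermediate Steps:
$g = 2$ ($g = -2 + 4 = 2$)
$b{\left(P \right)} = 4$ ($b{\left(P \right)} = 6 - 2 = 4$)
$K{\left(s \right)} = -7 + 2 s^{2}$ ($K{\left(s \right)} = \left(s^{2} + s s\right) - 7 = \left(s^{2} + s^{2}\right) - 7 = 2 s^{2} - 7 = -7 + 2 s^{2}$)
$\left(K{\left(-31 \right)} - 2563\right) + \left(g + b{\left(4 \right)}\right)^{2} = \left(\left(-7 + 2 \left(-31\right)^{2}\right) - 2563\right) + \left(2 + 4\right)^{2} = \left(\left(-7 + 2 \cdot 961\right) - 2563\right) + 6^{2} = \left(\left(-7 + 1922\right) - 2563\right) + 36 = \left(1915 - 2563\right) + 36 = -648 + 36 = -612$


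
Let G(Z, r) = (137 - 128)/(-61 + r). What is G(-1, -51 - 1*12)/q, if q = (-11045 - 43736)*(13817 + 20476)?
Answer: 3/77648999764 ≈ 3.8635e-11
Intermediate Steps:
G(Z, r) = 9/(-61 + r)
q = -1878604833 (q = -54781*34293 = -1878604833)
G(-1, -51 - 1*12)/q = (9/(-61 + (-51 - 1*12)))/(-1878604833) = (9/(-61 + (-51 - 12)))*(-1/1878604833) = (9/(-61 - 63))*(-1/1878604833) = (9/(-124))*(-1/1878604833) = (9*(-1/124))*(-1/1878604833) = -9/124*(-1/1878604833) = 3/77648999764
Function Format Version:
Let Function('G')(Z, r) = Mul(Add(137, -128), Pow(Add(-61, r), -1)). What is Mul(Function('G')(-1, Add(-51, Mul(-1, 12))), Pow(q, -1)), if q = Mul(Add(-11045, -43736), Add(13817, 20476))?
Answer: Rational(3, 77648999764) ≈ 3.8635e-11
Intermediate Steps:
Function('G')(Z, r) = Mul(9, Pow(Add(-61, r), -1))
q = -1878604833 (q = Mul(-54781, 34293) = -1878604833)
Mul(Function('G')(-1, Add(-51, Mul(-1, 12))), Pow(q, -1)) = Mul(Mul(9, Pow(Add(-61, Add(-51, Mul(-1, 12))), -1)), Pow(-1878604833, -1)) = Mul(Mul(9, Pow(Add(-61, Add(-51, -12)), -1)), Rational(-1, 1878604833)) = Mul(Mul(9, Pow(Add(-61, -63), -1)), Rational(-1, 1878604833)) = Mul(Mul(9, Pow(-124, -1)), Rational(-1, 1878604833)) = Mul(Mul(9, Rational(-1, 124)), Rational(-1, 1878604833)) = Mul(Rational(-9, 124), Rational(-1, 1878604833)) = Rational(3, 77648999764)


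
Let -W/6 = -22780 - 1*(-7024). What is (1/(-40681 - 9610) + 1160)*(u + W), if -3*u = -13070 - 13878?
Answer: 6039026324268/50291 ≈ 1.2008e+8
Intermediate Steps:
W = 94536 (W = -6*(-22780 - 1*(-7024)) = -6*(-22780 + 7024) = -6*(-15756) = 94536)
u = 26948/3 (u = -(-13070 - 13878)/3 = -⅓*(-26948) = 26948/3 ≈ 8982.7)
(1/(-40681 - 9610) + 1160)*(u + W) = (1/(-40681 - 9610) + 1160)*(26948/3 + 94536) = (1/(-50291) + 1160)*(310556/3) = (-1/50291 + 1160)*(310556/3) = (58337559/50291)*(310556/3) = 6039026324268/50291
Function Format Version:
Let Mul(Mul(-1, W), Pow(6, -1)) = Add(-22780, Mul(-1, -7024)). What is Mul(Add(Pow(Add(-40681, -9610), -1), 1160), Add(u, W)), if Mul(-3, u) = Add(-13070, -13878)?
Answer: Rational(6039026324268, 50291) ≈ 1.2008e+8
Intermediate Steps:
W = 94536 (W = Mul(-6, Add(-22780, Mul(-1, -7024))) = Mul(-6, Add(-22780, 7024)) = Mul(-6, -15756) = 94536)
u = Rational(26948, 3) (u = Mul(Rational(-1, 3), Add(-13070, -13878)) = Mul(Rational(-1, 3), -26948) = Rational(26948, 3) ≈ 8982.7)
Mul(Add(Pow(Add(-40681, -9610), -1), 1160), Add(u, W)) = Mul(Add(Pow(Add(-40681, -9610), -1), 1160), Add(Rational(26948, 3), 94536)) = Mul(Add(Pow(-50291, -1), 1160), Rational(310556, 3)) = Mul(Add(Rational(-1, 50291), 1160), Rational(310556, 3)) = Mul(Rational(58337559, 50291), Rational(310556, 3)) = Rational(6039026324268, 50291)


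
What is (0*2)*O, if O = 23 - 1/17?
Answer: 0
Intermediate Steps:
O = 390/17 (O = 23 - 1/17 = 390/17 ≈ 22.941)
(0*2)*O = (0*2)*(390/17) = 0*(390/17) = 0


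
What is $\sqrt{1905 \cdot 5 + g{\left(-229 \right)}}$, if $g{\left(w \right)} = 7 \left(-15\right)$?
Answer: $2 \sqrt{2355} \approx 97.057$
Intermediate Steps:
$g{\left(w \right)} = -105$
$\sqrt{1905 \cdot 5 + g{\left(-229 \right)}} = \sqrt{1905 \cdot 5 - 105} = \sqrt{9525 - 105} = \sqrt{9420} = 2 \sqrt{2355}$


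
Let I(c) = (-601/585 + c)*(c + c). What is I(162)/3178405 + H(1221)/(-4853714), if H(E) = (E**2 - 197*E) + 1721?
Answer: -242209265636149/1002759475001050 ≈ -0.24154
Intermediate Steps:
I(c) = 2*c*(-601/585 + c) (I(c) = (-601*1/585 + c)*(2*c) = (-601/585 + c)*(2*c) = 2*c*(-601/585 + c))
H(E) = 1721 + E**2 - 197*E
I(162)/3178405 + H(1221)/(-4853714) = ((2/585)*162*(-601 + 585*162))/3178405 + (1721 + 1221**2 - 197*1221)/(-4853714) = ((2/585)*162*(-601 + 94770))*(1/3178405) + (1721 + 1490841 - 240537)*(-1/4853714) = ((2/585)*162*94169)*(1/3178405) + 1252025*(-1/4853714) = (3390084/65)*(1/3178405) - 1252025/4853714 = 3390084/206596325 - 1252025/4853714 = -242209265636149/1002759475001050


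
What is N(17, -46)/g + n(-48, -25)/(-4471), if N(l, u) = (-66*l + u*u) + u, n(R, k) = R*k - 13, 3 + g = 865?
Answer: 1607657/1927001 ≈ 0.83428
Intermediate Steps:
g = 862 (g = -3 + 865 = 862)
n(R, k) = -13 + R*k
N(l, u) = u + u² - 66*l (N(l, u) = (-66*l + u²) + u = (u² - 66*l) + u = u + u² - 66*l)
N(17, -46)/g + n(-48, -25)/(-4471) = (-46 + (-46)² - 66*17)/862 + (-13 - 48*(-25))/(-4471) = (-46 + 2116 - 1122)*(1/862) + (-13 + 1200)*(-1/4471) = 948*(1/862) + 1187*(-1/4471) = 474/431 - 1187/4471 = 1607657/1927001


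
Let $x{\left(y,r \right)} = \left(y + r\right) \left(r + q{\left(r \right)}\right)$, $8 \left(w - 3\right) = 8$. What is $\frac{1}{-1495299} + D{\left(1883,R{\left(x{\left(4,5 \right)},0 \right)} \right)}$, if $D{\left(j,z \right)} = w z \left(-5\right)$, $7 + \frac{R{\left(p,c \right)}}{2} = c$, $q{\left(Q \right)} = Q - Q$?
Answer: $\frac{418683719}{1495299} \approx 280.0$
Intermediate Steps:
$w = 4$ ($w = 3 + \frac{1}{8} \cdot 8 = 3 + 1 = 4$)
$q{\left(Q \right)} = 0$
$x{\left(y,r \right)} = r \left(r + y\right)$ ($x{\left(y,r \right)} = \left(y + r\right) \left(r + 0\right) = \left(r + y\right) r = r \left(r + y\right)$)
$R{\left(p,c \right)} = -14 + 2 c$
$D{\left(j,z \right)} = - 20 z$ ($D{\left(j,z \right)} = 4 z \left(-5\right) = - 20 z$)
$\frac{1}{-1495299} + D{\left(1883,R{\left(x{\left(4,5 \right)},0 \right)} \right)} = \frac{1}{-1495299} - 20 \left(-14 + 2 \cdot 0\right) = - \frac{1}{1495299} - 20 \left(-14 + 0\right) = - \frac{1}{1495299} - -280 = - \frac{1}{1495299} + 280 = \frac{418683719}{1495299}$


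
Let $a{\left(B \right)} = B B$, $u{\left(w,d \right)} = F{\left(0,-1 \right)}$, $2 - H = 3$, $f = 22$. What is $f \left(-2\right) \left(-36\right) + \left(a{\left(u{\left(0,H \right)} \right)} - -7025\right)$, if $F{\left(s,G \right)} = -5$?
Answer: $8634$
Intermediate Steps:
$H = -1$ ($H = 2 - 3 = -1$)
$u{\left(w,d \right)} = -5$
$a{\left(B \right)} = B^{2}$
$f \left(-2\right) \left(-36\right) + \left(a{\left(u{\left(0,H \right)} \right)} - -7025\right) = 22 \left(-2\right) \left(-36\right) + \left(\left(-5\right)^{2} - -7025\right) = \left(-44\right) \left(-36\right) + \left(25 + 7025\right) = 1584 + 7050 = 8634$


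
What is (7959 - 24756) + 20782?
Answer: 3985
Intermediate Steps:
(7959 - 24756) + 20782 = -16797 + 20782 = 3985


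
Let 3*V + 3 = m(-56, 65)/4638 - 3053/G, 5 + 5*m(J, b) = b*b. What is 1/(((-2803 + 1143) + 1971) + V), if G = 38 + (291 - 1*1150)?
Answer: 5711697/1778052439 ≈ 0.0032123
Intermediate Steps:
m(J, b) = -1 + b²/5 (m(J, b) = -1 + (b*b)/5 = -1 + b²/5)
G = -821 (G = 38 + (291 - 1150) = 38 - 859 = -821)
V = 1714672/5711697 (V = -1 + ((-1 + (⅕)*65²)/4638 - 3053/(-821))/3 = -1 + ((-1 + (⅕)*4225)*(1/4638) - 3053*(-1/821))/3 = -1 + ((-1 + 845)*(1/4638) + 3053/821)/3 = -1 + (844*(1/4638) + 3053/821)/3 = -1 + (422/2319 + 3053/821)/3 = -1 + (⅓)*(7426369/1903899) = -1 + 7426369/5711697 = 1714672/5711697 ≈ 0.30020)
1/(((-2803 + 1143) + 1971) + V) = 1/(((-2803 + 1143) + 1971) + 1714672/5711697) = 1/((-1660 + 1971) + 1714672/5711697) = 1/(311 + 1714672/5711697) = 1/(1778052439/5711697) = 5711697/1778052439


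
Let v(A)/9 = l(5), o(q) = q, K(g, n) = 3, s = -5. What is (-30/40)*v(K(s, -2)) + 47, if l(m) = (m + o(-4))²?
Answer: 161/4 ≈ 40.250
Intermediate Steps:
l(m) = (-4 + m)² (l(m) = (m - 4)² = (-4 + m)²)
v(A) = 9 (v(A) = 9*(-4 + 5)² = 9*1² = 9*1 = 9)
(-30/40)*v(K(s, -2)) + 47 = -30/40*9 + 47 = -30*1/40*9 + 47 = -¾*9 + 47 = -27/4 + 47 = 161/4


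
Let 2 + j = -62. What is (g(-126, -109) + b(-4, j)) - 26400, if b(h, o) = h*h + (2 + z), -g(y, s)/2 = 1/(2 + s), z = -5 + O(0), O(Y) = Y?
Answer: -2823407/107 ≈ -26387.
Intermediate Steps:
j = -64 (j = -2 - 62 = -64)
z = -5 (z = -5 + 0 = -5)
g(y, s) = -2/(2 + s)
b(h, o) = -3 + h² (b(h, o) = h*h + (2 - 5) = h² - 3 = -3 + h²)
(g(-126, -109) + b(-4, j)) - 26400 = (-2/(2 - 109) + (-3 + (-4)²)) - 26400 = (-2/(-107) + (-3 + 16)) - 26400 = (-2*(-1/107) + 13) - 26400 = (2/107 + 13) - 26400 = 1393/107 - 26400 = -2823407/107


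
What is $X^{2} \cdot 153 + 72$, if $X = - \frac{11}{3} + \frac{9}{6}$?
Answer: $\frac{3161}{4} \approx 790.25$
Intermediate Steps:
$X = - \frac{13}{6}$ ($X = \left(-11\right) \frac{1}{3} + 9 \cdot \frac{1}{6} = - \frac{11}{3} + \frac{3}{2} = - \frac{13}{6} \approx -2.1667$)
$X^{2} \cdot 153 + 72 = \left(- \frac{13}{6}\right)^{2} \cdot 153 + 72 = \frac{169}{36} \cdot 153 + 72 = \frac{2873}{4} + 72 = \frac{3161}{4}$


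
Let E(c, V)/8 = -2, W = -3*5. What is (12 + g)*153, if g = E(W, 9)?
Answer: -612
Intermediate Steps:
W = -15
E(c, V) = -16 (E(c, V) = 8*(-2) = -16)
g = -16
(12 + g)*153 = (12 - 16)*153 = -4*153 = -612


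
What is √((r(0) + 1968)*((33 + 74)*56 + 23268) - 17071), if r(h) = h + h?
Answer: √57566609 ≈ 7587.3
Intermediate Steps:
r(h) = 2*h
√((r(0) + 1968)*((33 + 74)*56 + 23268) - 17071) = √((2*0 + 1968)*((33 + 74)*56 + 23268) - 17071) = √((0 + 1968)*(107*56 + 23268) - 17071) = √(1968*(5992 + 23268) - 17071) = √(1968*29260 - 17071) = √(57583680 - 17071) = √57566609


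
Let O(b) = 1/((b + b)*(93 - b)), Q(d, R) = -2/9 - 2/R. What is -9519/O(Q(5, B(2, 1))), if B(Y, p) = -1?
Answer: -83361056/27 ≈ -3.0874e+6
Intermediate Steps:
Q(d, R) = -2/9 - 2/R (Q(d, R) = -2*⅑ - 2/R = -2/9 - 2/R)
O(b) = 1/(2*b*(93 - b)) (O(b) = 1/(((2*b))*(93 - b)) = (1/(2*b))/(93 - b) = 1/(2*b*(93 - b)))
-9519/O(Q(5, B(2, 1))) = -9519*(-2*(-93 + (-2/9 - 2/(-1)))*(-2/9 - 2/(-1))) = -9519*(-2*(-93 + (-2/9 - 2*(-1)))*(-2/9 - 2*(-1))) = -9519*(-2*(-93 + (-2/9 + 2))*(-2/9 + 2)) = -9519/((-1/(2*16/9*(-93 + 16/9)))) = -9519/((-½*9/16/(-821/9))) = -9519/((-½*9/16*(-9/821))) = -9519/81/26272 = -9519*26272/81 = -83361056/27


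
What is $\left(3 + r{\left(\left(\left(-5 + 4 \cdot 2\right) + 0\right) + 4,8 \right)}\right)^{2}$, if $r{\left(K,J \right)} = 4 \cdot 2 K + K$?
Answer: $4356$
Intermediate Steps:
$r{\left(K,J \right)} = 9 K$ ($r{\left(K,J \right)} = 8 K + K = 9 K$)
$\left(3 + r{\left(\left(\left(-5 + 4 \cdot 2\right) + 0\right) + 4,8 \right)}\right)^{2} = \left(3 + 9 \left(\left(\left(-5 + 4 \cdot 2\right) + 0\right) + 4\right)\right)^{2} = \left(3 + 9 \left(\left(\left(-5 + 8\right) + 0\right) + 4\right)\right)^{2} = \left(3 + 9 \left(\left(3 + 0\right) + 4\right)\right)^{2} = \left(3 + 9 \left(3 + 4\right)\right)^{2} = \left(3 + 9 \cdot 7\right)^{2} = \left(3 + 63\right)^{2} = 66^{2} = 4356$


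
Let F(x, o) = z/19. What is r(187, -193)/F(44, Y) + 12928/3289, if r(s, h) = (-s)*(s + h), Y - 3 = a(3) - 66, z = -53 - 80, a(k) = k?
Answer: -3599762/23023 ≈ -156.35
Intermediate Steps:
z = -133
Y = -60 (Y = 3 + (3 - 66) = 3 - 63 = -60)
r(s, h) = -s*(h + s) (r(s, h) = (-s)*(h + s) = -s*(h + s))
F(x, o) = -7 (F(x, o) = -133/19 = -133*1/19 = -7)
r(187, -193)/F(44, Y) + 12928/3289 = -1*187*(-193 + 187)/(-7) + 12928/3289 = -1*187*(-6)*(-1/7) + 12928*(1/3289) = 1122*(-1/7) + 12928/3289 = -1122/7 + 12928/3289 = -3599762/23023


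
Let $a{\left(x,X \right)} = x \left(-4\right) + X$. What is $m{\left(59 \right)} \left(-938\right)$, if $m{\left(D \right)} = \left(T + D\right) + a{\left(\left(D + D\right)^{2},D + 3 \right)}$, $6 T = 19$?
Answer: $\frac{156379139}{3} \approx 5.2126 \cdot 10^{7}$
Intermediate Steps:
$T = \frac{19}{6}$ ($T = \frac{1}{6} \cdot 19 = \frac{19}{6} \approx 3.1667$)
$a{\left(x,X \right)} = X - 4 x$ ($a{\left(x,X \right)} = - 4 x + X = X - 4 x$)
$m{\left(D \right)} = \frac{37}{6} - 16 D^{2} + 2 D$ ($m{\left(D \right)} = \left(\frac{19}{6} + D\right) - \left(-3 - D + 4 \left(D + D\right)^{2}\right) = \left(\frac{19}{6} + D\right) - \left(-3 - D + 4 \cdot 4 D^{2}\right) = \left(\frac{19}{6} + D\right) - \left(-3 - D + 16 D^{2}\right) = \left(\frac{19}{6} + D\right) + \left(3 + D - 16 D^{2}\right) = \frac{37}{6} - 16 D^{2} + 2 D$)
$m{\left(59 \right)} \left(-938\right) = \left(\frac{37}{6} - 16 \cdot 59^{2} + 2 \cdot 59\right) \left(-938\right) = \left(\frac{37}{6} - 55696 + 118\right) \left(-938\right) = \left(- \frac{333431}{6}\right) \left(-938\right) = \frac{156379139}{3}$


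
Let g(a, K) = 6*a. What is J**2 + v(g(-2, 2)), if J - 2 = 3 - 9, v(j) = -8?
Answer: 8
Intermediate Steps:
J = -4 (J = 2 + (3 - 9) = 2 - 6 = -4)
J**2 + v(g(-2, 2)) = (-4)**2 - 8 = 16 - 8 = 8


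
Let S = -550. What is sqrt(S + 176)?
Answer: I*sqrt(374) ≈ 19.339*I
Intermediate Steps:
sqrt(S + 176) = sqrt(-550 + 176) = sqrt(-374) = I*sqrt(374)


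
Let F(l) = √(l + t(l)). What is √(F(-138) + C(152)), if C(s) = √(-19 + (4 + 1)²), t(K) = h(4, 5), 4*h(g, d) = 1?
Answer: √(4*√6 + 2*I*√551)/2 ≈ 2.6869 + 2.184*I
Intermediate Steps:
h(g, d) = ¼ (h(g, d) = (¼)*1 = ¼)
t(K) = ¼
F(l) = √(¼ + l) (F(l) = √(l + ¼) = √(¼ + l))
C(s) = √6 (C(s) = √(-19 + 5²) = √(-19 + 25) = √6)
√(F(-138) + C(152)) = √(√(1 + 4*(-138))/2 + √6) = √(√(1 - 552)/2 + √6) = √(√(-551)/2 + √6) = √((I*√551)/2 + √6) = √(I*√551/2 + √6) = √(√6 + I*√551/2)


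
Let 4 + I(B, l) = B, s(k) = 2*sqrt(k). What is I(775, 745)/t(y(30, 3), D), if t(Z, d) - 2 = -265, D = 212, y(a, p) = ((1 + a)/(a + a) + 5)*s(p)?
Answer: -771/263 ≈ -2.9316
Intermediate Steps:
y(a, p) = 2*sqrt(p)*(5 + (1 + a)/(2*a)) (y(a, p) = ((1 + a)/(a + a) + 5)*(2*sqrt(p)) = ((1 + a)/((2*a)) + 5)*(2*sqrt(p)) = ((1 + a)*(1/(2*a)) + 5)*(2*sqrt(p)) = ((1 + a)/(2*a) + 5)*(2*sqrt(p)) = (5 + (1 + a)/(2*a))*(2*sqrt(p)) = 2*sqrt(p)*(5 + (1 + a)/(2*a)))
I(B, l) = -4 + B
t(Z, d) = -263 (t(Z, d) = 2 - 265 = -263)
I(775, 745)/t(y(30, 3), D) = (-4 + 775)/(-263) = 771*(-1/263) = -771/263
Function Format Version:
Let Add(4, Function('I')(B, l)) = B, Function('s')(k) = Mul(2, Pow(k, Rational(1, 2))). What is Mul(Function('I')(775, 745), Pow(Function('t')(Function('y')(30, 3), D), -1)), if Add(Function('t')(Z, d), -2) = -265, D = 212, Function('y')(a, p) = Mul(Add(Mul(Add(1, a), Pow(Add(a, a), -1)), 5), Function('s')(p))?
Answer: Rational(-771, 263) ≈ -2.9316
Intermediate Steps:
Function('y')(a, p) = Mul(2, Pow(p, Rational(1, 2)), Add(5, Mul(Rational(1, 2), Pow(a, -1), Add(1, a)))) (Function('y')(a, p) = Mul(Add(Mul(Add(1, a), Pow(Add(a, a), -1)), 5), Mul(2, Pow(p, Rational(1, 2)))) = Mul(Add(Mul(Add(1, a), Pow(Mul(2, a), -1)), 5), Mul(2, Pow(p, Rational(1, 2)))) = Mul(Add(Mul(Add(1, a), Mul(Rational(1, 2), Pow(a, -1))), 5), Mul(2, Pow(p, Rational(1, 2)))) = Mul(Add(Mul(Rational(1, 2), Pow(a, -1), Add(1, a)), 5), Mul(2, Pow(p, Rational(1, 2)))) = Mul(Add(5, Mul(Rational(1, 2), Pow(a, -1), Add(1, a))), Mul(2, Pow(p, Rational(1, 2)))) = Mul(2, Pow(p, Rational(1, 2)), Add(5, Mul(Rational(1, 2), Pow(a, -1), Add(1, a)))))
Function('I')(B, l) = Add(-4, B)
Function('t')(Z, d) = -263 (Function('t')(Z, d) = Add(2, -265) = -263)
Mul(Function('I')(775, 745), Pow(Function('t')(Function('y')(30, 3), D), -1)) = Mul(Add(-4, 775), Pow(-263, -1)) = Mul(771, Rational(-1, 263)) = Rational(-771, 263)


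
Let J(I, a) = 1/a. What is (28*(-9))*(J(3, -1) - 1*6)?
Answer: 1764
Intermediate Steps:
J(I, a) = 1/a
(28*(-9))*(J(3, -1) - 1*6) = (28*(-9))*(1/(-1) - 1*6) = -252*(-1 - 6) = -252*(-7) = 1764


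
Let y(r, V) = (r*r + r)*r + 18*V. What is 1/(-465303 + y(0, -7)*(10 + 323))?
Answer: -1/507261 ≈ -1.9714e-6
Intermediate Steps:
y(r, V) = 18*V + r*(r + r**2) (y(r, V) = (r**2 + r)*r + 18*V = (r + r**2)*r + 18*V = r*(r + r**2) + 18*V = 18*V + r*(r + r**2))
1/(-465303 + y(0, -7)*(10 + 323)) = 1/(-465303 + (0**2 + 0**3 + 18*(-7))*(10 + 323)) = 1/(-465303 + (0 + 0 - 126)*333) = 1/(-465303 - 126*333) = 1/(-465303 - 41958) = 1/(-507261) = -1/507261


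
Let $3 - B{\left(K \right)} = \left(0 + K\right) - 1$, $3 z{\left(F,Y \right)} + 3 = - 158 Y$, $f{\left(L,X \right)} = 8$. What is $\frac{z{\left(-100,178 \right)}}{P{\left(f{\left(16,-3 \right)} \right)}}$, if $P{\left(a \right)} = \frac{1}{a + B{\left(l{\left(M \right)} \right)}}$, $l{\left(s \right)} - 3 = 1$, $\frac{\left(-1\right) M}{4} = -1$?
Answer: $- \frac{225016}{3} \approx -75005.0$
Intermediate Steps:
$M = 4$ ($M = \left(-4\right) \left(-1\right) = 4$)
$l{\left(s \right)} = 4$ ($l{\left(s \right)} = 3 + 1 = 4$)
$z{\left(F,Y \right)} = -1 - \frac{158 Y}{3}$ ($z{\left(F,Y \right)} = -1 + \frac{\left(-158\right) Y}{3} = -1 - \frac{158 Y}{3}$)
$B{\left(K \right)} = 4 - K$ ($B{\left(K \right)} = 3 - \left(\left(0 + K\right) - 1\right) = 3 - \left(K - 1\right) = 3 - \left(-1 + K\right) = 4 - K$)
$P{\left(a \right)} = \frac{1}{a}$ ($P{\left(a \right)} = \frac{1}{a + \left(4 - 4\right)} = \frac{1}{a + 0} = \frac{1}{a}$)
$\frac{z{\left(-100,178 \right)}}{P{\left(f{\left(16,-3 \right)} \right)}} = \frac{-1 - \frac{28124}{3}}{\frac{1}{8}} = \left(-1 - \frac{28124}{3}\right) \frac{1}{\frac{1}{8}} = \left(- \frac{28127}{3}\right) 8 = - \frac{225016}{3}$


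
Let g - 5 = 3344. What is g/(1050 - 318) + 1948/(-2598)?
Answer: 1212461/316956 ≈ 3.8253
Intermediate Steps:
g = 3349 (g = 5 + 3344 = 3349)
g/(1050 - 318) + 1948/(-2598) = 3349/(1050 - 318) + 1948/(-2598) = 3349/732 + 1948*(-1/2598) = 3349*(1/732) - 974/1299 = 3349/732 - 974/1299 = 1212461/316956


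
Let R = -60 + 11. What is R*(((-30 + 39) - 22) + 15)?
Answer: -98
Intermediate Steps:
R = -49
R*(((-30 + 39) - 22) + 15) = -49*(((-30 + 39) - 22) + 15) = -49*((9 - 22) + 15) = -49*(-13 + 15) = -49*2 = -98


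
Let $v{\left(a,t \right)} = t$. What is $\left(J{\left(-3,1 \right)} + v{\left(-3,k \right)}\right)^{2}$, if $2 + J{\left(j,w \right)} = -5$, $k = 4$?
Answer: $9$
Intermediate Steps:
$J{\left(j,w \right)} = -7$ ($J{\left(j,w \right)} = -2 - 5 = -7$)
$\left(J{\left(-3,1 \right)} + v{\left(-3,k \right)}\right)^{2} = \left(-7 + 4\right)^{2} = \left(-3\right)^{2} = 9$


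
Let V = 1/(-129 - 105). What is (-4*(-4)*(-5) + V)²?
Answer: 350475841/54756 ≈ 6400.7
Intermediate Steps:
V = -1/234 (V = 1/(-234) = -1/234 ≈ -0.0042735)
(-4*(-4)*(-5) + V)² = (-4*(-4)*(-5) - 1/234)² = (16*(-5) - 1/234)² = (-80 - 1/234)² = (-18721/234)² = 350475841/54756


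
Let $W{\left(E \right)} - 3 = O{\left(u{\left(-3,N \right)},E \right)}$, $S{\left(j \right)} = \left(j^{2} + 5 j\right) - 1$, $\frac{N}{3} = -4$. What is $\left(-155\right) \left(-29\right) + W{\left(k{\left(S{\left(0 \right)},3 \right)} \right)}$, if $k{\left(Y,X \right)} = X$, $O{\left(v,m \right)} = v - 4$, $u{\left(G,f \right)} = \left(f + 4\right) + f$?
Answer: $4474$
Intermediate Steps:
$N = -12$ ($N = 3 \left(-4\right) = -12$)
$u{\left(G,f \right)} = 4 + 2 f$ ($u{\left(G,f \right)} = \left(4 + f\right) + f = 4 + 2 f$)
$O{\left(v,m \right)} = -4 + v$
$S{\left(j \right)} = -1 + j^{2} + 5 j$
$W{\left(E \right)} = -21$ ($W{\left(E \right)} = 3 + \left(-4 + \left(4 + 2 \left(-12\right)\right)\right) = 3 + \left(-4 + \left(4 - 24\right)\right) = 3 - 24 = -21$)
$\left(-155\right) \left(-29\right) + W{\left(k{\left(S{\left(0 \right)},3 \right)} \right)} = \left(-155\right) \left(-29\right) - 21 = 4495 - 21 = 4474$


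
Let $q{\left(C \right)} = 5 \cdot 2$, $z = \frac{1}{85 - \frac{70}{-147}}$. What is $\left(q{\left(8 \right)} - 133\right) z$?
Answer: $- \frac{2583}{1795} \approx -1.439$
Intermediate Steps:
$z = \frac{21}{1795}$ ($z = \frac{1}{85 - - \frac{10}{21}} = \frac{1}{85 + \frac{10}{21}} = \frac{1}{\frac{1795}{21}} = \frac{21}{1795} \approx 0.011699$)
$q{\left(C \right)} = 10$
$\left(q{\left(8 \right)} - 133\right) z = \left(10 - 133\right) \frac{21}{1795} = \left(-123\right) \frac{21}{1795} = - \frac{2583}{1795}$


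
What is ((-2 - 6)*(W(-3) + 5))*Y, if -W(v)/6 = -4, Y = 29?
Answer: -6728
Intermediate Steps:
W(v) = 24 (W(v) = -6*(-4) = 24)
((-2 - 6)*(W(-3) + 5))*Y = ((-2 - 6)*(24 + 5))*29 = -8*29*29 = -232*29 = -6728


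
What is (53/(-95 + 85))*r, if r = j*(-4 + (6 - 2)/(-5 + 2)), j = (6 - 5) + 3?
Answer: 1696/15 ≈ 113.07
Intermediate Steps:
j = 4 (j = 1 + 3 = 4)
r = -64/3 (r = 4*(-4 + (6 - 2)/(-5 + 2)) = 4*(-4 + 4/(-3)) = 4*(-4 + 4*(-⅓)) = 4*(-4 - 4/3) = 4*(-16/3) = -64/3 ≈ -21.333)
(53/(-95 + 85))*r = (53/(-95 + 85))*(-64/3) = (53/(-10))*(-64/3) = (53*(-⅒))*(-64/3) = -53/10*(-64/3) = 1696/15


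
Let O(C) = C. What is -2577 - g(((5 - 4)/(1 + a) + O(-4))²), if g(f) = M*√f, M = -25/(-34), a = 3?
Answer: -350847/136 ≈ -2579.8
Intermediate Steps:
M = 25/34 (M = -25*(-1/34) = 25/34 ≈ 0.73529)
g(f) = 25*√f/34
-2577 - g(((5 - 4)/(1 + a) + O(-4))²) = -2577 - 25*√(((5 - 4)/(1 + 3) - 4)²)/34 = -2577 - 25*√((1/4 - 4)²)/34 = -2577 - 25*√((1*(¼) - 4)²)/34 = -2577 - 25*√((¼ - 4)²)/34 = -2577 - 25*√((-15/4)²)/34 = -2577 - 25*√(225/16)/34 = -2577 - 25*15/(34*4) = -2577 - 1*375/136 = -2577 - 375/136 = -350847/136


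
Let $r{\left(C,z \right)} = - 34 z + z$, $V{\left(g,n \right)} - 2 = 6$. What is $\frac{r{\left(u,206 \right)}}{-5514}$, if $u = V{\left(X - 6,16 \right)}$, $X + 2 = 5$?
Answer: $\frac{1133}{919} \approx 1.2329$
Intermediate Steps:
$X = 3$ ($X = -2 + 5 = 3$)
$V{\left(g,n \right)} = 8$ ($V{\left(g,n \right)} = 2 + 6 = 8$)
$u = 8$
$r{\left(C,z \right)} = - 33 z$
$\frac{r{\left(u,206 \right)}}{-5514} = \frac{\left(-33\right) 206}{-5514} = \left(-6798\right) \left(- \frac{1}{5514}\right) = \frac{1133}{919}$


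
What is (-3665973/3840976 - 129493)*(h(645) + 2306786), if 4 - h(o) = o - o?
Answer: -573679262678173695/1920488 ≈ -2.9872e+11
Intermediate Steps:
h(o) = 4 (h(o) = 4 - (o - o) = 4 - 1*0 = 4 + 0 = 4)
(-3665973/3840976 - 129493)*(h(645) + 2306786) = (-3665973/3840976 - 129493)*(4 + 2306786) = (-3665973*1/3840976 - 129493)*2306790 = (-3665973/3840976 - 129493)*2306790 = -497383171141/3840976*2306790 = -573679262678173695/1920488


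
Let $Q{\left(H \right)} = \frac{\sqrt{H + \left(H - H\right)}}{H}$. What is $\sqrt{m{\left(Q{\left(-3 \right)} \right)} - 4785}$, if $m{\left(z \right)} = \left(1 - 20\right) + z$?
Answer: $\frac{\sqrt{-43236 - 3 i \sqrt{3}}}{3} \approx 0.0041649 - 69.311 i$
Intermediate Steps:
$Q{\left(H \right)} = \frac{1}{\sqrt{H}}$ ($Q{\left(H \right)} = \frac{\sqrt{H + 0}}{H} = \frac{\sqrt{H}}{H} = \frac{1}{\sqrt{H}}$)
$m{\left(z \right)} = -19 + z$
$\sqrt{m{\left(Q{\left(-3 \right)} \right)} - 4785} = \sqrt{\left(-19 + \frac{1}{\sqrt{-3}}\right) - 4785} = \sqrt{\left(-19 - \frac{i \sqrt{3}}{3}\right) - 4785} = \sqrt{-4804 - \frac{i \sqrt{3}}{3}}$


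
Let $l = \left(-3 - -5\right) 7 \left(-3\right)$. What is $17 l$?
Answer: $-714$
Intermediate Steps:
$l = -42$ ($l = \left(-3 + 5\right) 7 \left(-3\right) = 2 \cdot 7 \left(-3\right) = 14 \left(-3\right) = -42$)
$17 l = 17 \left(-42\right) = -714$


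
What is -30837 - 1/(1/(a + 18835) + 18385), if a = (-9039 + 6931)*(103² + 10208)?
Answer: -24867839626503809/806428627384 ≈ -30837.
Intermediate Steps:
a = -43882236 (a = -2108*(10609 + 10208) = -2108*20817 = -43882236)
-30837 - 1/(1/(a + 18835) + 18385) = -30837 - 1/(1/(-43882236 + 18835) + 18385) = -30837 - 1/(1/(-43863401) + 18385) = -30837 - 1/(-1/43863401 + 18385) = -30837 - 1/806428627384/43863401 = -30837 - 1*43863401/806428627384 = -30837 - 43863401/806428627384 = -24867839626503809/806428627384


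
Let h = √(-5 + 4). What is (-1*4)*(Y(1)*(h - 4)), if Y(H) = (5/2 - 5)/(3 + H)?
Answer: -10 + 5*I/2 ≈ -10.0 + 2.5*I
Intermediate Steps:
h = I (h = √(-1) = I ≈ 1.0*I)
Y(H) = -5/(2*(3 + H)) (Y(H) = (5*(½) - 5)/(3 + H) = (5/2 - 5)/(3 + H) = -5/(2*(3 + H)))
(-1*4)*(Y(1)*(h - 4)) = (-1*4)*((-5/(6 + 2*1))*(I - 4)) = -4*(-5/(6 + 2))*(-4 + I) = -4*(-5/8)*(-4 + I) = -4*(-5*⅛)*(-4 + I) = -(-5)*(-4 + I)/2 = -4*(5/2 - 5*I/8) = -10 + 5*I/2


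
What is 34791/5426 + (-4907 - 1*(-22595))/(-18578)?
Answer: 275186055/50402114 ≈ 5.4598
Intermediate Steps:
34791/5426 + (-4907 - 1*(-22595))/(-18578) = 34791*(1/5426) + (-4907 + 22595)*(-1/18578) = 34791/5426 + 17688*(-1/18578) = 34791/5426 - 8844/9289 = 275186055/50402114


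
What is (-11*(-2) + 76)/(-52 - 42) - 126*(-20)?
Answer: 118391/47 ≈ 2519.0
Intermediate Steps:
(-11*(-2) + 76)/(-52 - 42) - 126*(-20) = (22 + 76)/(-94) + 2520 = 98*(-1/94) + 2520 = -49/47 + 2520 = 118391/47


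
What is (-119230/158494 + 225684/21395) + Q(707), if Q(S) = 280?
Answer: 491346395223/1695489565 ≈ 289.80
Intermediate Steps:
(-119230/158494 + 225684/21395) + Q(707) = (-119230/158494 + 225684/21395) + 280 = (-119230*1/158494 + 225684*(1/21395)) + 280 = (-59615/79247 + 225684/21395) + 280 = 16609317023/1695489565 + 280 = 491346395223/1695489565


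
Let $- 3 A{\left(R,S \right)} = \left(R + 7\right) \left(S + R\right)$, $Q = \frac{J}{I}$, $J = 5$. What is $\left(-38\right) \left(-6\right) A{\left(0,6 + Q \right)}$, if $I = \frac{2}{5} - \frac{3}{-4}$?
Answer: $- \frac{126616}{23} \approx -5505.0$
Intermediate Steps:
$I = \frac{23}{20}$ ($I = 2 \cdot \frac{1}{5} - - \frac{3}{4} = \frac{2}{5} + \frac{3}{4} = \frac{23}{20} \approx 1.15$)
$Q = \frac{100}{23}$ ($Q = \frac{5}{\frac{23}{20}} = 5 \cdot \frac{20}{23} = \frac{100}{23} \approx 4.3478$)
$A{\left(R,S \right)} = - \frac{\left(7 + R\right) \left(R + S\right)}{3}$ ($A{\left(R,S \right)} = - \frac{\left(R + 7\right) \left(S + R\right)}{3} = - \frac{\left(7 + R\right) \left(R + S\right)}{3}$)
$\left(-38\right) \left(-6\right) A{\left(0,6 + Q \right)} = \left(-38\right) \left(-6\right) \left(\left(- \frac{7}{3}\right) 0 - \frac{7 \left(6 + \frac{100}{23}\right)}{3} - \frac{0^{2}}{3} - 0 \left(6 + \frac{100}{23}\right)\right) = 228 \left(0 - \frac{1666}{69} - 0 - 0 \cdot \frac{238}{23}\right) = 228 \left(0 - \frac{1666}{69} + 0 + 0\right) = 228 \left(- \frac{1666}{69}\right) = - \frac{126616}{23}$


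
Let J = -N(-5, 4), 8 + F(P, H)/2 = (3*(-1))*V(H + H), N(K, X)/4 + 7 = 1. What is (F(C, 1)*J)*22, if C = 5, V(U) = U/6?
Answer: -9504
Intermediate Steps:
N(K, X) = -24 (N(K, X) = -28 + 4*1 = -28 + 4 = -24)
V(U) = U/6 (V(U) = U*(⅙) = U/6)
F(P, H) = -16 - 2*H (F(P, H) = -16 + 2*((3*(-1))*((H + H)/6)) = -16 + 2*(-2*H/2) = -16 + 2*(-H) = -16 - 2*H)
J = 24 (J = -1*(-24) = 24)
(F(C, 1)*J)*22 = ((-16 - 2*1)*24)*22 = ((-16 - 2)*24)*22 = -18*24*22 = -432*22 = -9504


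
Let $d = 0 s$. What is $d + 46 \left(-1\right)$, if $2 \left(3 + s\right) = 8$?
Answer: $-46$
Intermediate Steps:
$s = 1$ ($s = -3 + \frac{1}{2} \cdot 8 = -3 + 4 = 1$)
$d = 0$ ($d = 0 \cdot 1 = 0$)
$d + 46 \left(-1\right) = 0 + 46 \left(-1\right) = 0 - 46 = -46$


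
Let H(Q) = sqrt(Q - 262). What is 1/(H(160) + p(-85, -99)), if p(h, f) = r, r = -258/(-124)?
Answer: 2666/136243 - 3844*I*sqrt(102)/408729 ≈ 0.019568 - 0.094983*I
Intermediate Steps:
r = 129/62 (r = -258*(-1/124) = 129/62 ≈ 2.0806)
H(Q) = sqrt(-262 + Q)
p(h, f) = 129/62
1/(H(160) + p(-85, -99)) = 1/(sqrt(-262 + 160) + 129/62) = 1/(sqrt(-102) + 129/62) = 1/(I*sqrt(102) + 129/62) = 1/(129/62 + I*sqrt(102))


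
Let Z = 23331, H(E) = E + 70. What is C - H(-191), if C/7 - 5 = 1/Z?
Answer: 519949/3333 ≈ 156.00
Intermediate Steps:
H(E) = 70 + E
C = 116656/3333 (C = 35 + 7/23331 = 35 + 7*(1/23331) = 35 + 1/3333 = 116656/3333 ≈ 35.000)
C - H(-191) = 116656/3333 - (70 - 191) = 116656/3333 - 1*(-121) = 116656/3333 + 121 = 519949/3333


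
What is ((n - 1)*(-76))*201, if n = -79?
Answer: 1222080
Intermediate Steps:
((n - 1)*(-76))*201 = ((-79 - 1)*(-76))*201 = -80*(-76)*201 = 6080*201 = 1222080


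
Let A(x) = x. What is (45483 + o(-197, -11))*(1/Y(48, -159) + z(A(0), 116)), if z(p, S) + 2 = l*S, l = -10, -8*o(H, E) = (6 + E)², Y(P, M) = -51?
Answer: -21562190657/408 ≈ -5.2849e+7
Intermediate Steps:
o(H, E) = -(6 + E)²/8
z(p, S) = -2 - 10*S
(45483 + o(-197, -11))*(1/Y(48, -159) + z(A(0), 116)) = (45483 - (6 - 11)²/8)*(1/(-51) + (-2 - 10*116)) = (45483 - ⅛*(-5)²)*(-1/51 + (-2 - 1160)) = (45483 - ⅛*25)*(-1/51 - 1162) = (45483 - 25/8)*(-59263/51) = (363839/8)*(-59263/51) = -21562190657/408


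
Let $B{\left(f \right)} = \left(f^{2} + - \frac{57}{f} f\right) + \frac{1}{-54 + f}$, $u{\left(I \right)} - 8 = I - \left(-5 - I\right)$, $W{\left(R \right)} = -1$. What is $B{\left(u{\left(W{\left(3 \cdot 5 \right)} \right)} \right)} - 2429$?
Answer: $- \frac{101696}{43} \approx -2365.0$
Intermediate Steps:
$u{\left(I \right)} = 13 + 2 I$ ($u{\left(I \right)} = 8 + \left(I - \left(-5 - I\right)\right) = 8 + \left(I + \left(5 + I\right)\right) = 8 + \left(5 + 2 I\right) = 13 + 2 I$)
$B{\left(f \right)} = -57 + f^{2} + \frac{1}{-54 + f}$ ($B{\left(f \right)} = \left(f^{2} - 57\right) + \frac{1}{-54 + f} = \left(-57 + f^{2}\right) + \frac{1}{-54 + f} = -57 + f^{2} + \frac{1}{-54 + f}$)
$B{\left(u{\left(W{\left(3 \cdot 5 \right)} \right)} \right)} - 2429 = \frac{3079 + \left(13 + 2 \left(-1\right)\right)^{3} - 57 \left(13 + 2 \left(-1\right)\right) - 54 \left(13 + 2 \left(-1\right)\right)^{2}}{-54 + \left(13 + 2 \left(-1\right)\right)} - 2429 = \frac{3079 + \left(13 - 2\right)^{3} - 57 \left(13 - 2\right) - 54 \left(13 - 2\right)^{2}}{-54 + \left(13 - 2\right)} - 2429 = \frac{3079 + 11^{3} - 627 - 54 \cdot 11^{2}}{-54 + 11} - 2429 = \frac{3079 + 1331 - 627 - 6534}{-43} - 2429 = - \frac{3079 + 1331 - 627 - 6534}{43} - 2429 = \left(- \frac{1}{43}\right) \left(-2751\right) - 2429 = \frac{2751}{43} - 2429 = - \frac{101696}{43}$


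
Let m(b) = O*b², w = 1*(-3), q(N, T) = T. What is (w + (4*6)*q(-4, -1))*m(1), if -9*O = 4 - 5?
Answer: -3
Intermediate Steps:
O = ⅑ (O = -(4 - 5)/9 = -⅑*(-1) = ⅑ ≈ 0.11111)
w = -3
m(b) = b²/9
(w + (4*6)*q(-4, -1))*m(1) = (-3 + (4*6)*(-1))*((⅑)*1²) = (-3 + 24*(-1))*((⅑)*1) = (-3 - 24)*(⅑) = -27*⅑ = -3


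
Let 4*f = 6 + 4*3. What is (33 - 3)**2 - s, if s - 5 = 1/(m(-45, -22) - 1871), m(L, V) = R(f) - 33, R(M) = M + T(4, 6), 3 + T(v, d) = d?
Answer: 3394737/3793 ≈ 895.00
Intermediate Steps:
T(v, d) = -3 + d
f = 9/2 (f = (6 + 4*3)/4 = (6 + 12)/4 = (1/4)*18 = 9/2 ≈ 4.5000)
R(M) = 3 + M (R(M) = M + (-3 + 6) = M + 3 = 3 + M)
m(L, V) = -51/2 (m(L, V) = (3 + 9/2) - 33 = 15/2 - 33 = -51/2)
s = 18963/3793 (s = 5 + 1/(-51/2 - 1871) = 5 + 1/(-3793/2) = 5 - 2/3793 = 18963/3793 ≈ 4.9995)
(33 - 3)**2 - s = (33 - 3)**2 - 1*18963/3793 = 30**2 - 18963/3793 = 900 - 18963/3793 = 3394737/3793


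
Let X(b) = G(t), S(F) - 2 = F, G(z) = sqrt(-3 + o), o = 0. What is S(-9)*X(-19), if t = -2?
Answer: -7*I*sqrt(3) ≈ -12.124*I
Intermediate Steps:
G(z) = I*sqrt(3) (G(z) = sqrt(-3 + 0) = sqrt(-3) = I*sqrt(3))
S(F) = 2 + F
X(b) = I*sqrt(3)
S(-9)*X(-19) = (2 - 9)*(I*sqrt(3)) = -7*I*sqrt(3)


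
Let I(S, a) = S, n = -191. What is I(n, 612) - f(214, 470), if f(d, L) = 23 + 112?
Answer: -326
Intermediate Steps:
f(d, L) = 135
I(n, 612) - f(214, 470) = -191 - 1*135 = -191 - 135 = -326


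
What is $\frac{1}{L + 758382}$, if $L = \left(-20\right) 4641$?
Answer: $\frac{1}{665562} \approx 1.5025 \cdot 10^{-6}$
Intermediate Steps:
$L = -92820$
$\frac{1}{L + 758382} = \frac{1}{-92820 + 758382} = \frac{1}{665562}$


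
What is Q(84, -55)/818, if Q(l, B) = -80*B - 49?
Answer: 4351/818 ≈ 5.3191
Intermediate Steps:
Q(l, B) = -49 - 80*B
Q(84, -55)/818 = (-49 - 80*(-55))/818 = (-49 + 4400)*(1/818) = 4351*(1/818) = 4351/818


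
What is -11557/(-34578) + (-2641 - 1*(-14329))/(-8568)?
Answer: -249287/242046 ≈ -1.0299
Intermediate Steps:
-11557/(-34578) + (-2641 - 1*(-14329))/(-8568) = -11557*(-1/34578) + (-2641 + 14329)*(-1/8568) = 11557/34578 + 11688*(-1/8568) = 11557/34578 - 487/357 = -249287/242046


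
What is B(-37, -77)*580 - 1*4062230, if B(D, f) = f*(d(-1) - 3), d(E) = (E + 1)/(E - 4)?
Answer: -3928250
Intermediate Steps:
d(E) = (1 + E)/(-4 + E)
B(D, f) = -3*f (B(D, f) = f*((1 - 1)/(-4 - 1) - 3) = f*(0/(-5) - 3) = f*(-⅕*0 - 3) = f*(0 - 3) = f*(-3) = -3*f)
B(-37, -77)*580 - 1*4062230 = -3*(-77)*580 - 1*4062230 = 231*580 - 4062230 = 133980 - 4062230 = -3928250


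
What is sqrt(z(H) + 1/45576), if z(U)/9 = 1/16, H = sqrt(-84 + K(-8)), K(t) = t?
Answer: 5*sqrt(1298283)/7596 ≈ 0.75001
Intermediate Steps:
H = 2*I*sqrt(23) (H = sqrt(-84 - 8) = sqrt(-92) = 2*I*sqrt(23) ≈ 9.5917*I)
z(U) = 9/16
sqrt(z(H) + 1/45576) = sqrt(9/16 + 1/45576) = sqrt(51275/91152) = 5*sqrt(1298283)/7596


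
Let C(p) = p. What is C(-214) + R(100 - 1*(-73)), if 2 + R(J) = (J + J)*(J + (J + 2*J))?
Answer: 239216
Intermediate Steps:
R(J) = -2 + 8*J² (R(J) = -2 + (J + J)*(J + (J + 2*J)) = -2 + (2*J)*(J + 3*J) = -2 + (2*J)*(4*J) = -2 + 8*J²)
C(-214) + R(100 - 1*(-73)) = -214 + (-2 + 8*(100 - 1*(-73))²) = -214 + (-2 + 8*(100 + 73)²) = -214 + (-2 + 8*173²) = -214 + (-2 + 8*29929) = -214 + (-2 + 239432) = -214 + 239430 = 239216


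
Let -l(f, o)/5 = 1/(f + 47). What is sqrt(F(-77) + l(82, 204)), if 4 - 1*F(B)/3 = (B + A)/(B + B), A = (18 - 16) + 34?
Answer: sqrt(4405384830)/19866 ≈ 3.3410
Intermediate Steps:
l(f, o) = -5/(47 + f) (l(f, o) = -5/(f + 47) = -5/(47 + f))
A = 36 (A = 2 + 34 = 36)
F(B) = 12 - 3*(36 + B)/(2*B) (F(B) = 12 - 3*(B + 36)/(B + B) = 12 - 3*(36 + B)/(2*B))
sqrt(F(-77) + l(82, 204)) = sqrt((21/2 - 54/(-77)) - 5/(47 + 82)) = sqrt((21/2 - 54*(-1/77)) - 5/129) = sqrt((21/2 + 54/77) - 5*1/129) = sqrt(1725/154 - 5/129) = sqrt(221755/19866) = sqrt(4405384830)/19866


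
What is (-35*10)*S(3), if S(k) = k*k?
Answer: -3150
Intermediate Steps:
S(k) = k²
(-35*10)*S(3) = -35*10*3² = -350*9 = -3150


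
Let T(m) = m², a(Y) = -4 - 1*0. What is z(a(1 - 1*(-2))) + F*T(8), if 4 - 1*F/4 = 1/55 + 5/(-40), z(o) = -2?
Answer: 57714/55 ≈ 1049.3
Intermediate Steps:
a(Y) = -4 (a(Y) = -4 + 0 = -4)
F = 1807/110 (F = 16 - 4*(1/55 + 5/(-40)) = 16 - 4*(1*(1/55) + 5*(-1/40)) = 16 - 4*(1/55 - ⅛) = 16 - 4*(-47/440) = 16 + 47/110 = 1807/110 ≈ 16.427)
z(a(1 - 1*(-2))) + F*T(8) = -2 + (1807/110)*8² = -2 + (1807/110)*64 = -2 + 57824/55 = 57714/55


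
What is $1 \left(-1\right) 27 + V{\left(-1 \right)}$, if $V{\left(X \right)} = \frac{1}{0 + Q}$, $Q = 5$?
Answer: $- \frac{134}{5} \approx -26.8$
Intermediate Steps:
$V{\left(X \right)} = \frac{1}{5}$ ($V{\left(X \right)} = \frac{1}{0 + 5} = \frac{1}{5}$)
$1 \left(-1\right) 27 + V{\left(-1 \right)} = 1 \left(-1\right) 27 + \frac{1}{5} = \left(-1\right) 27 + \frac{1}{5} = -27 + \frac{1}{5} = - \frac{134}{5}$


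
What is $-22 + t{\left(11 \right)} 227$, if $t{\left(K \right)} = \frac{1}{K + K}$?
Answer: $- \frac{257}{22} \approx -11.682$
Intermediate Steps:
$t{\left(K \right)} = \frac{1}{2 K}$
$-22 + t{\left(11 \right)} 227 = -22 + \frac{1}{2 \cdot 11} \cdot 227 = -22 + \frac{1}{2} \cdot \frac{1}{11} \cdot 227 = -22 + \frac{1}{22} \cdot 227 = -22 + \frac{227}{22} = - \frac{257}{22}$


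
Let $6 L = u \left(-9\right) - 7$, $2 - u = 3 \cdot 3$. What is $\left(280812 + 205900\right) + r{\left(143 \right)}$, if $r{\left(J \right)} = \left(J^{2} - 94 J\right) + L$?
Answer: $\frac{1481185}{3} \approx 4.9373 \cdot 10^{5}$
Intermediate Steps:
$u = -7$ ($u = 2 - 3 \cdot 3 = 2 - 9 = -7$)
$L = \frac{28}{3}$ ($L = \frac{\left(-7\right) \left(-9\right) - 7}{6} = \frac{63 - 7}{6} = \frac{1}{6} \cdot 56 = \frac{28}{3} \approx 9.3333$)
$r{\left(J \right)} = \frac{28}{3} + J^{2} - 94 J$ ($r{\left(J \right)} = \left(J^{2} - 94 J\right) + \frac{28}{3} = \frac{28}{3} + J^{2} - 94 J$)
$\left(280812 + 205900\right) + r{\left(143 \right)} = \left(280812 + 205900\right) + \left(\frac{28}{3} + 143^{2} - 13442\right) = 486712 + \left(\frac{28}{3} + 20449 - 13442\right) = 486712 + \frac{21049}{3} = \frac{1481185}{3}$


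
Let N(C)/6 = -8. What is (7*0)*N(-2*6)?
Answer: 0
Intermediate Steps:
N(C) = -48 (N(C) = 6*(-8) = -48)
(7*0)*N(-2*6) = (7*0)*(-48) = 0*(-48) = 0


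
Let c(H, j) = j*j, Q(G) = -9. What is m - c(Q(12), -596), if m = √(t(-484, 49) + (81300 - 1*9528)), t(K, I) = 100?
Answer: -355216 + 8*√1123 ≈ -3.5495e+5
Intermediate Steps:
c(H, j) = j²
m = 8*√1123 (m = √(100 + (81300 - 1*9528)) = √(100 + (81300 - 9528)) = √(100 + 71772) = √71872 = 8*√1123 ≈ 268.09)
m - c(Q(12), -596) = 8*√1123 - 1*(-596)² = 8*√1123 - 1*355216 = 8*√1123 - 355216 = -355216 + 8*√1123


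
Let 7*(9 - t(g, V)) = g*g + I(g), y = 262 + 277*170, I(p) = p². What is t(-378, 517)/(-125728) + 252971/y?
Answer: 4217276221/744184032 ≈ 5.6670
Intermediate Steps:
y = 47352 (y = 262 + 47090 = 47352)
t(g, V) = 9 - 2*g²/7 (t(g, V) = 9 - (g*g + g²)/7 = 9 - (g² + g²)/7 = 9 - 2*g²/7)
t(-378, 517)/(-125728) + 252971/y = (9 - 2/7*(-378)²)/(-125728) + 252971/47352 = (9 - 2/7*142884)*(-1/125728) + 252971*(1/47352) = (9 - 40824)*(-1/125728) + 252971/47352 = -40815*(-1/125728) + 252971/47352 = 40815/125728 + 252971/47352 = 4217276221/744184032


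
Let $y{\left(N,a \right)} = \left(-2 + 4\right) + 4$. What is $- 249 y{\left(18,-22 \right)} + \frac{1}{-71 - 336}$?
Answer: $- \frac{608059}{407} \approx -1494.0$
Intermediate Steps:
$y{\left(N,a \right)} = 6$ ($y{\left(N,a \right)} = 2 + 4 = 6$)
$- 249 y{\left(18,-22 \right)} + \frac{1}{-71 - 336} = \left(-249\right) 6 + \frac{1}{-71 - 336} = -1494 + \frac{1}{-407} = -1494 - \frac{1}{407} = - \frac{608059}{407}$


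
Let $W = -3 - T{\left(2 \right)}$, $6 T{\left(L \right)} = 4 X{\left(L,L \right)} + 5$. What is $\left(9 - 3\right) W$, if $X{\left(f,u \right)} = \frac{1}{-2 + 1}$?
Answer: $-19$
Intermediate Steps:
$X{\left(f,u \right)} = -1$ ($X{\left(f,u \right)} = \frac{1}{-1} = -1$)
$T{\left(L \right)} = \frac{1}{6}$ ($T{\left(L \right)} = \frac{4 \left(-1\right) + 5}{6} = \frac{-4 + 5}{6} = \frac{1}{6} \cdot 1 = \frac{1}{6}$)
$W = - \frac{19}{6}$ ($W = -3 - \frac{1}{6} = - \frac{19}{6} \approx -3.1667$)
$\left(9 - 3\right) W = \left(9 - 3\right) \left(- \frac{19}{6}\right) = 6 \left(- \frac{19}{6}\right) = -19$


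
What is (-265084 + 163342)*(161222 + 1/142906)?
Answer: -1172047040526843/71453 ≈ -1.6403e+10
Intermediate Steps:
(-265084 + 163342)*(161222 + 1/142906) = -101742*(161222 + 1/142906) = -101742*23039591133/142906 = -1172047040526843/71453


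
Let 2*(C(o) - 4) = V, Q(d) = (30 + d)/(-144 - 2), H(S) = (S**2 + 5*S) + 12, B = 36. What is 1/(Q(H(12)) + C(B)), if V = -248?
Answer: -73/8883 ≈ -0.0082179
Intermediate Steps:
H(S) = 12 + S**2 + 5*S
Q(d) = -15/73 - d/146 (Q(d) = (30 + d)/(-146) = (30 + d)*(-1/146) = -15/73 - d/146)
C(o) = -120 (C(o) = 4 + (1/2)*(-248) = 4 - 124 = -120)
1/(Q(H(12)) + C(B)) = 1/((-15/73 - (12 + 12**2 + 5*12)/146) - 120) = 1/((-15/73 - (12 + 144 + 60)/146) - 120) = 1/((-15/73 - 1/146*216) - 120) = 1/((-15/73 - 108/73) - 120) = 1/(-123/73 - 120) = 1/(-8883/73) = -73/8883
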